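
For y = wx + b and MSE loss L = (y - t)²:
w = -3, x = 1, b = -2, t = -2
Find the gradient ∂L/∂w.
∂L/∂w = -6

y = wx + b = (-3)(1) + -2 = -5
∂L/∂y = 2(y - t) = 2(-5 - -2) = -6
∂y/∂w = x = 1
∂L/∂w = ∂L/∂y · ∂y/∂w = -6 × 1 = -6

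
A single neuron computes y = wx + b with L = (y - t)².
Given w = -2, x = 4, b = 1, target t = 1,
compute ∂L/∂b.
∂L/∂b = -16

y = wx + b = (-2)(4) + 1 = -7
∂L/∂y = 2(y - t) = 2(-7 - 1) = -16
∂y/∂b = 1
∂L/∂b = ∂L/∂y · ∂y/∂b = -16 × 1 = -16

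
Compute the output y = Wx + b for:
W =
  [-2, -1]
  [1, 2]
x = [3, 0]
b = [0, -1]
y = [-6, 2]

Wx = [-2×3 + -1×0, 1×3 + 2×0]
   = [-6, 3]
y = Wx + b = [-6 + 0, 3 + -1] = [-6, 2]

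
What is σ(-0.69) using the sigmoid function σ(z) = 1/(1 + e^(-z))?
0.334

sigmoid(-0.69) = 1/(1 + e^(0.69)) = 1/(1 + 1.994) = 0.334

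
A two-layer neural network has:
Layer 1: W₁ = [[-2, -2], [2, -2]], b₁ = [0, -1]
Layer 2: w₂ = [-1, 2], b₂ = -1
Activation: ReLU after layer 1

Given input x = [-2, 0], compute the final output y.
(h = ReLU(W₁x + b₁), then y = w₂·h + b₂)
y = -5

Layer 1 pre-activation: z₁ = [4, -5]
After ReLU: h = [4, 0]
Layer 2 output: y = -1×4 + 2×0 + -1 = -5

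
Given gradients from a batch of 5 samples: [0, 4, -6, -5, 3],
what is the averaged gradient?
Average gradient = -0.8

Average = (1/5)(0 + 4 + -6 + -5 + 3) = -4/5 = -0.8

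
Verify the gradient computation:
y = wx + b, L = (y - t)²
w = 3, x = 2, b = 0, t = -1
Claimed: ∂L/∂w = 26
Incorrect

y = (3)(2) + 0 = 6
∂L/∂y = 2(y - t) = 2(6 - -1) = 14
∂y/∂w = x = 2
∂L/∂w = 14 × 2 = 28

Claimed value: 26
Incorrect: The correct gradient is 28.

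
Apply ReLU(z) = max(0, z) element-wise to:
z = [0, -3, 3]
h = [0, 0, 3]

ReLU applied element-wise: max(0,0)=0, max(0,-3)=0, max(0,3)=3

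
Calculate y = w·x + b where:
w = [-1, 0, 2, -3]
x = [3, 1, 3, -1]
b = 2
y = 8

y = (-1)(3) + (0)(1) + (2)(3) + (-3)(-1) + 2 = 8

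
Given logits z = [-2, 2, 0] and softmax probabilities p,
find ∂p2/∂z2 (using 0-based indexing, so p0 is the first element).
∂p2/∂z2 = 0.1035

p = softmax(z) = [0.01588, 0.8668, 0.1173]
p2 = 0.1173

∂p2/∂z2 = p2(1 - p2) = 0.1173 × (1 - 0.1173) = 0.1035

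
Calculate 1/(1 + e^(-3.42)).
0.9683

sigmoid(3.42) = 1/(1 + e^(-3.42)) = 1/(1 + 0.03271) = 0.9683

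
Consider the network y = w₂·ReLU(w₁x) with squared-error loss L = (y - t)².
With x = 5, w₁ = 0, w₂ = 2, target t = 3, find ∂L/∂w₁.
∂L/∂w₁ = 0

Forward pass:
z = w₁x = 0×5 = 0
h = ReLU(0) = 0
y = w₂h = 2×0 = 0

Backward pass:
∂L/∂y = 2(y - t) = 2(0 - 3) = -6
∂y/∂h = w₂ = 2
∂h/∂z = 0 (ReLU derivative)
∂z/∂w₁ = x = 5

∂L/∂w₁ = -6 × 2 × 0 × 5 = 0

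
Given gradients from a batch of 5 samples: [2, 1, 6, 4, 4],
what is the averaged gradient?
Average gradient = 3.4

Average = (1/5)(2 + 1 + 6 + 4 + 4) = 17/5 = 3.4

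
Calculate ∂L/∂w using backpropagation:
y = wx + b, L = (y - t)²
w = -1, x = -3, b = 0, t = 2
∂L/∂w = -6

y = wx + b = (-1)(-3) + 0 = 3
∂L/∂y = 2(y - t) = 2(3 - 2) = 2
∂y/∂w = x = -3
∂L/∂w = ∂L/∂y · ∂y/∂w = 2 × -3 = -6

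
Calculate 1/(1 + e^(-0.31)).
0.5769

sigmoid(0.31) = 1/(1 + e^(-0.31)) = 1/(1 + 0.7334) = 0.5769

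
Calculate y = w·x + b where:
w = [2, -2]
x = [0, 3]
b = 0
y = -6

y = (2)(0) + (-2)(3) + 0 = -6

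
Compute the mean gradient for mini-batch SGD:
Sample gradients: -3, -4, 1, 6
Average gradient = 0

Average = (1/4)(-3 + -4 + 1 + 6) = 0/4 = 0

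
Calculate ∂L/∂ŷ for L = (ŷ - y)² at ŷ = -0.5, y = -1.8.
∂L/∂ŷ = 2.6

∂L/∂ŷ = 2(ŷ - y) = 2(-0.5 - -1.8) = 2(1.3) = 2.6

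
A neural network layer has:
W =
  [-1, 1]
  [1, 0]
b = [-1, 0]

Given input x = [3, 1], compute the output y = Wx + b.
y = [-3, 3]

Wx = [-1×3 + 1×1, 1×3 + 0×1]
   = [-2, 3]
y = Wx + b = [-2 + -1, 3 + 0] = [-3, 3]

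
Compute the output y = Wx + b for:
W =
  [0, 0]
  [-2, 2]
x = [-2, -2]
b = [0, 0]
y = [0, 0]

Wx = [0×-2 + 0×-2, -2×-2 + 2×-2]
   = [0, 0]
y = Wx + b = [0 + 0, 0 + 0] = [0, 0]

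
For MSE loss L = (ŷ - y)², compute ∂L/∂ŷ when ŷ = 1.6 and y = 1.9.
∂L/∂ŷ = -0.6

∂L/∂ŷ = 2(ŷ - y) = 2(1.6 - 1.9) = 2(-0.3) = -0.6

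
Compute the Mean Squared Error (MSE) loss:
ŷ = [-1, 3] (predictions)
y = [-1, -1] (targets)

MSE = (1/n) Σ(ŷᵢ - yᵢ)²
MSE = 8

MSE = (1/2)((-1--1)² + (3--1)²) = (1/2)(0 + 16) = 8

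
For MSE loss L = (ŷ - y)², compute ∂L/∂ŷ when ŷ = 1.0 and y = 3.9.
∂L/∂ŷ = -5.8

∂L/∂ŷ = 2(ŷ - y) = 2(1.0 - 3.9) = 2(-2.9) = -5.8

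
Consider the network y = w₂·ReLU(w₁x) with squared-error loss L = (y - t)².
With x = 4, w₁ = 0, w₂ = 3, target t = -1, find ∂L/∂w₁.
∂L/∂w₁ = 0

Forward pass:
z = w₁x = 0×4 = 0
h = ReLU(0) = 0
y = w₂h = 3×0 = 0

Backward pass:
∂L/∂y = 2(y - t) = 2(0 - -1) = 2
∂y/∂h = w₂ = 3
∂h/∂z = 0 (ReLU derivative)
∂z/∂w₁ = x = 4

∂L/∂w₁ = 2 × 3 × 0 × 4 = 0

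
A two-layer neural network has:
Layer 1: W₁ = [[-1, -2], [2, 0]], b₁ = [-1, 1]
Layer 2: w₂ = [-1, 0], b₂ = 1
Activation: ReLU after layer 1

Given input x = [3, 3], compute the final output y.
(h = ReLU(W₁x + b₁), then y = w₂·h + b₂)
y = 1

Layer 1 pre-activation: z₁ = [-10, 7]
After ReLU: h = [0, 7]
Layer 2 output: y = -1×0 + 0×7 + 1 = 1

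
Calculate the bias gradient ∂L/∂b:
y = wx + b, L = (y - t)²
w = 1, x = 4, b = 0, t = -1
∂L/∂b = 10

y = wx + b = (1)(4) + 0 = 4
∂L/∂y = 2(y - t) = 2(4 - -1) = 10
∂y/∂b = 1
∂L/∂b = ∂L/∂y · ∂y/∂b = 10 × 1 = 10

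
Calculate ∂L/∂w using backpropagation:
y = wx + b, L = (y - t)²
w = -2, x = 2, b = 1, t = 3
∂L/∂w = -24

y = wx + b = (-2)(2) + 1 = -3
∂L/∂y = 2(y - t) = 2(-3 - 3) = -12
∂y/∂w = x = 2
∂L/∂w = ∂L/∂y · ∂y/∂w = -12 × 2 = -24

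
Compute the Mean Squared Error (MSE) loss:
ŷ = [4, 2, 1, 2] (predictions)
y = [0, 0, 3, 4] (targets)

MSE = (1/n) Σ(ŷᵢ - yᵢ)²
MSE = 7

MSE = (1/4)((4-0)² + (2-0)² + (1-3)² + (2-4)²) = (1/4)(16 + 4 + 4 + 4) = 7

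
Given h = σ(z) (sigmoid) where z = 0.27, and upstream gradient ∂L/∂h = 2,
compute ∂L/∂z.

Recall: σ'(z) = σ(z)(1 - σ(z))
∂L/∂z = 0.491

σ(0.27) = 0.5671
σ'(0.27) = σ(0.27)(1 - σ(0.27)) = 0.5671 × 0.4329 = 0.2455
∂L/∂z = ∂L/∂h · σ'(z) = 2 × 0.2455 = 0.491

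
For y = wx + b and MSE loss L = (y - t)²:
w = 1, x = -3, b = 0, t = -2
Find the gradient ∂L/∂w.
∂L/∂w = 6

y = wx + b = (1)(-3) + 0 = -3
∂L/∂y = 2(y - t) = 2(-3 - -2) = -2
∂y/∂w = x = -3
∂L/∂w = ∂L/∂y · ∂y/∂w = -2 × -3 = 6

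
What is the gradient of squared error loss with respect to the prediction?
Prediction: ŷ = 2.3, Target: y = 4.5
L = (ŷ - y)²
∂L/∂ŷ = -4.4

∂L/∂ŷ = 2(ŷ - y) = 2(2.3 - 4.5) = 2(-2.2) = -4.4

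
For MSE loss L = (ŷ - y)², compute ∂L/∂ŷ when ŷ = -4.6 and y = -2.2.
∂L/∂ŷ = -4.8

∂L/∂ŷ = 2(ŷ - y) = 2(-4.6 - -2.2) = 2(-2.4) = -4.8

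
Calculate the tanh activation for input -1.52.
-0.9087

tanh(-1.52) = (e^(-1.52) - e^(1.52))/(e^(-1.52) + e^(1.52)) = -0.9087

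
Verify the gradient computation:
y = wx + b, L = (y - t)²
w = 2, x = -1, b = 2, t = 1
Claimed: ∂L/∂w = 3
Incorrect

y = (2)(-1) + 2 = 0
∂L/∂y = 2(y - t) = 2(0 - 1) = -2
∂y/∂w = x = -1
∂L/∂w = -2 × -1 = 2

Claimed value: 3
Incorrect: The correct gradient is 2.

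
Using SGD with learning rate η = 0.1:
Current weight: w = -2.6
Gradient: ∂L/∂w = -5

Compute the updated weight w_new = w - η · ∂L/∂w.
w_new = -2.1

w_new = w - η·∂L/∂w = -2.6 - 0.1×(-5) = -2.6 - (-0.5) = -2.1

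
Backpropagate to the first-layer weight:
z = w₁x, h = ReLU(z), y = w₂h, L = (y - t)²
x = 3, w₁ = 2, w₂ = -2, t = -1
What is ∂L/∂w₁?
∂L/∂w₁ = 132

Forward pass:
z = w₁x = 2×3 = 6
h = ReLU(6) = 6
y = w₂h = -2×6 = -12

Backward pass:
∂L/∂y = 2(y - t) = 2(-12 - -1) = -22
∂y/∂h = w₂ = -2
∂h/∂z = 1 (ReLU derivative)
∂z/∂w₁ = x = 3

∂L/∂w₁ = -22 × -2 × 1 × 3 = 132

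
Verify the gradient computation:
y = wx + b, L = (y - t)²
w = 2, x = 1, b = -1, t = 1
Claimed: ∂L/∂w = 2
Incorrect

y = (2)(1) + -1 = 1
∂L/∂y = 2(y - t) = 2(1 - 1) = 0
∂y/∂w = x = 1
∂L/∂w = 0 × 1 = 0

Claimed value: 2
Incorrect: The correct gradient is 0.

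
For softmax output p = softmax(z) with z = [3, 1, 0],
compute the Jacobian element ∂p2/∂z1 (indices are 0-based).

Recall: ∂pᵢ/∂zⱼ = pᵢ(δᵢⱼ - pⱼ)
∂p2/∂z1 = -0.004797

p = softmax(z) = [0.8438, 0.1142, 0.04201]
p2 = 0.04201, p1 = 0.1142

∂p2/∂z1 = -p2 × p1 = -0.04201 × 0.1142 = -0.004797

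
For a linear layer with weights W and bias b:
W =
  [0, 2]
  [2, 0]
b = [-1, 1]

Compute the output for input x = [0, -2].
y = [-5, 1]

Wx = [0×0 + 2×-2, 2×0 + 0×-2]
   = [-4, 0]
y = Wx + b = [-4 + -1, 0 + 1] = [-5, 1]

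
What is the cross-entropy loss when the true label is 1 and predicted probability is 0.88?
L = 0.1278

L = -1·log(0.88) - 0·log(0.12) = -log(0.88) = 0.1278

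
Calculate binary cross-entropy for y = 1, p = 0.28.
L = 1.273

L = -1·log(0.28) - 0·log(0.72) = -log(0.28) = 1.273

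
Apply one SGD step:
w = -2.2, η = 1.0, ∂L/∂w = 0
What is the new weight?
w_new = -2.2

w_new = w - η·∂L/∂w = -2.2 - 1.0×(0) = -2.2 - (0) = -2.2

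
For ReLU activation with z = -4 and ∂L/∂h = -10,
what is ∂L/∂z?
∂L/∂z = 0

h = ReLU(-4) = 0
Since z < 0: ∂h/∂z = 0
∂L/∂z = ∂L/∂h · ∂h/∂z = -10 × 0 = 0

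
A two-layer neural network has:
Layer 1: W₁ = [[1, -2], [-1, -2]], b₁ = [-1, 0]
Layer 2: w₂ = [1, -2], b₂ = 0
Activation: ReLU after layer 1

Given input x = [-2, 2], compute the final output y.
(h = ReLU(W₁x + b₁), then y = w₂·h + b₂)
y = 0

Layer 1 pre-activation: z₁ = [-7, -2]
After ReLU: h = [0, 0]
Layer 2 output: y = 1×0 + -2×0 + 0 = 0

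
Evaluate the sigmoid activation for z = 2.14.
0.8947

sigmoid(2.14) = 1/(1 + e^(-2.14)) = 1/(1 + 0.1177) = 0.8947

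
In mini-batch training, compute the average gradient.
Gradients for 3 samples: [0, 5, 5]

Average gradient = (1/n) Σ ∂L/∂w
Average gradient = 3.333

Average = (1/3)(0 + 5 + 5) = 10/3 = 3.333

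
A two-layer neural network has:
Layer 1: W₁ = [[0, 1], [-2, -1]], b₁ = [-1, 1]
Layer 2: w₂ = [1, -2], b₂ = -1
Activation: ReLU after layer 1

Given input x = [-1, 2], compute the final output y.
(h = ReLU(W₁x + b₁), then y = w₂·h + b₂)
y = -2

Layer 1 pre-activation: z₁ = [1, 1]
After ReLU: h = [1, 1]
Layer 2 output: y = 1×1 + -2×1 + -1 = -2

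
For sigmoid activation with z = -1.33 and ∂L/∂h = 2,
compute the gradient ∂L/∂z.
∂L/∂z = 0.3308

σ(-1.33) = 0.2092
σ'(-1.33) = σ(-1.33)(1 - σ(-1.33)) = 0.2092 × 0.7908 = 0.1654
∂L/∂z = ∂L/∂h · σ'(z) = 2 × 0.1654 = 0.3308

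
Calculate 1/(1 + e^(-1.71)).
0.8468

sigmoid(1.71) = 1/(1 + e^(-1.71)) = 1/(1 + 0.1809) = 0.8468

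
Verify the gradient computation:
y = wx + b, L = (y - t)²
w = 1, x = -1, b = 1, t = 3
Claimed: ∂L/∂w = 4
Incorrect

y = (1)(-1) + 1 = 0
∂L/∂y = 2(y - t) = 2(0 - 3) = -6
∂y/∂w = x = -1
∂L/∂w = -6 × -1 = 6

Claimed value: 4
Incorrect: The correct gradient is 6.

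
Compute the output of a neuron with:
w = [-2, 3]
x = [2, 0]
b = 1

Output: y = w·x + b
y = -3

y = (-2)(2) + (3)(0) + 1 = -3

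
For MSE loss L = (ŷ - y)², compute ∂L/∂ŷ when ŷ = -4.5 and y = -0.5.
∂L/∂ŷ = -8.0

∂L/∂ŷ = 2(ŷ - y) = 2(-4.5 - -0.5) = 2(-4.0) = -8.0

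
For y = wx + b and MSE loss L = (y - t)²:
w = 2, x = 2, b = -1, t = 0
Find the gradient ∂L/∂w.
∂L/∂w = 12

y = wx + b = (2)(2) + -1 = 3
∂L/∂y = 2(y - t) = 2(3 - 0) = 6
∂y/∂w = x = 2
∂L/∂w = ∂L/∂y · ∂y/∂w = 6 × 2 = 12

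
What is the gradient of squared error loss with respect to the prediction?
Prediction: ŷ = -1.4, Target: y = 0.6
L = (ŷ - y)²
∂L/∂ŷ = -4.0

∂L/∂ŷ = 2(ŷ - y) = 2(-1.4 - 0.6) = 2(-2.0) = -4.0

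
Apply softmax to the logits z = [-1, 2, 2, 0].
p = [0.0228, 0.4576, 0.4576, 0.0619]

exp(z) = [0.3679, 7.389, 7.389, 1]
Sum = 16.15
p = [0.0228, 0.4576, 0.4576, 0.0619]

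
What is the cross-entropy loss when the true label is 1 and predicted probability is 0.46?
L = 0.7765

L = -1·log(0.46) - 0·log(0.54) = -log(0.46) = 0.7765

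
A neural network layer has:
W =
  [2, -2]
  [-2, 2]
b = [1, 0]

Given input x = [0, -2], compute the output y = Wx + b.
y = [5, -4]

Wx = [2×0 + -2×-2, -2×0 + 2×-2]
   = [4, -4]
y = Wx + b = [4 + 1, -4 + 0] = [5, -4]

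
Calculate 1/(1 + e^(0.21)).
0.4477

sigmoid(-0.21) = 1/(1 + e^(0.21)) = 1/(1 + 1.234) = 0.4477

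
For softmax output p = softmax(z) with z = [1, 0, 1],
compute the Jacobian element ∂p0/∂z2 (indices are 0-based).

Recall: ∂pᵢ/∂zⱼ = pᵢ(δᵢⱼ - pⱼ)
∂p0/∂z2 = -0.1784

p = softmax(z) = [0.4223, 0.1554, 0.4223]
p0 = 0.4223, p2 = 0.4223

∂p0/∂z2 = -p0 × p2 = -0.4223 × 0.4223 = -0.1784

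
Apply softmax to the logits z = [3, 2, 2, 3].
p = [0.3655, 0.1345, 0.1345, 0.3655]

exp(z) = [20.09, 7.389, 7.389, 20.09]
Sum = 54.95
p = [0.3655, 0.1345, 0.1345, 0.3655]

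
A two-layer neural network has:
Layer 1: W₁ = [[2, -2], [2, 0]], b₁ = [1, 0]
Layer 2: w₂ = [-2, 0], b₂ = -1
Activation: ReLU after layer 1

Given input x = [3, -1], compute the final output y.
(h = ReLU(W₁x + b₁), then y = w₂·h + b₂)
y = -19

Layer 1 pre-activation: z₁ = [9, 6]
After ReLU: h = [9, 6]
Layer 2 output: y = -2×9 + 0×6 + -1 = -19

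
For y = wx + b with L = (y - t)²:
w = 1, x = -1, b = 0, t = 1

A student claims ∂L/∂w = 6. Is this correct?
Incorrect

y = (1)(-1) + 0 = -1
∂L/∂y = 2(y - t) = 2(-1 - 1) = -4
∂y/∂w = x = -1
∂L/∂w = -4 × -1 = 4

Claimed value: 6
Incorrect: The correct gradient is 4.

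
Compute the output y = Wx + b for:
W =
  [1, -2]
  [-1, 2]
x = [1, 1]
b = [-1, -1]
y = [-2, 0]

Wx = [1×1 + -2×1, -1×1 + 2×1]
   = [-1, 1]
y = Wx + b = [-1 + -1, 1 + -1] = [-2, 0]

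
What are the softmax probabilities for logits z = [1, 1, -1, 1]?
p = [0.3189, 0.3189, 0.0432, 0.3189]

exp(z) = [2.718, 2.718, 0.3679, 2.718]
Sum = 8.523
p = [0.3189, 0.3189, 0.0432, 0.3189]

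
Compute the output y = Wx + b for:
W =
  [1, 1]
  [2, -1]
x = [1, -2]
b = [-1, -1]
y = [-2, 3]

Wx = [1×1 + 1×-2, 2×1 + -1×-2]
   = [-1, 4]
y = Wx + b = [-1 + -1, 4 + -1] = [-2, 3]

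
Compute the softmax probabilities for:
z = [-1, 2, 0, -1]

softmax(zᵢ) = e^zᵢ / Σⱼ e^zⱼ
p = [0.0403, 0.8098, 0.1096, 0.0403]

exp(z) = [0.3679, 7.389, 1, 0.3679]
Sum = 9.125
p = [0.0403, 0.8098, 0.1096, 0.0403]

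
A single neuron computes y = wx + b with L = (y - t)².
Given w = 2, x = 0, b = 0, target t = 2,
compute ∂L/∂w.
∂L/∂w = 0

y = wx + b = (2)(0) + 0 = 0
∂L/∂y = 2(y - t) = 2(0 - 2) = -4
∂y/∂w = x = 0
∂L/∂w = ∂L/∂y · ∂y/∂w = -4 × 0 = 0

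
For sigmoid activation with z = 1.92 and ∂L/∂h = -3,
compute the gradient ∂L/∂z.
∂L/∂z = -0.3345

σ(1.92) = 0.8721
σ'(1.92) = σ(1.92)(1 - σ(1.92)) = 0.8721 × 0.1279 = 0.1115
∂L/∂z = ∂L/∂h · σ'(z) = -3 × 0.1115 = -0.3345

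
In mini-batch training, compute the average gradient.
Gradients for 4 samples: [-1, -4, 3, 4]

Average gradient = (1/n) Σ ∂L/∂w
Average gradient = 0.5

Average = (1/4)(-1 + -4 + 3 + 4) = 2/4 = 0.5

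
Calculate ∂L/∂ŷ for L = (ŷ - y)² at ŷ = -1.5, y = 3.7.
∂L/∂ŷ = -10.4

∂L/∂ŷ = 2(ŷ - y) = 2(-1.5 - 3.7) = 2(-5.2) = -10.4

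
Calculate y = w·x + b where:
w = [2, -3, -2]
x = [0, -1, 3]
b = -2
y = -5

y = (2)(0) + (-3)(-1) + (-2)(3) + -2 = -5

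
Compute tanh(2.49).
0.9863

tanh(2.49) = (e^(2.49) - e^(-2.49))/(e^(2.49) + e^(-2.49)) = 0.9863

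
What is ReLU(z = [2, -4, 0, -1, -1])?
h = [2, 0, 0, 0, 0]

ReLU applied element-wise: max(0,2)=2, max(0,-4)=0, max(0,0)=0, max(0,-1)=0, max(0,-1)=0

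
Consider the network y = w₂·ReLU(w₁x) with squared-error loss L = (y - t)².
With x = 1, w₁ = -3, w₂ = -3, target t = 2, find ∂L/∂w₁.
∂L/∂w₁ = 0

Forward pass:
z = w₁x = -3×1 = -3
h = ReLU(-3) = 0
y = w₂h = -3×0 = 0

Backward pass:
∂L/∂y = 2(y - t) = 2(0 - 2) = -4
∂y/∂h = w₂ = -3
∂h/∂z = 0 (ReLU derivative)
∂z/∂w₁ = x = 1

∂L/∂w₁ = -4 × -3 × 0 × 1 = 0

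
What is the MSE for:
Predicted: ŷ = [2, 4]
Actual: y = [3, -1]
MSE = 13

MSE = (1/2)((2-3)² + (4--1)²) = (1/2)(1 + 25) = 13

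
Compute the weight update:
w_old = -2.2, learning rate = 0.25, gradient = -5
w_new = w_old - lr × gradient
w_new = -0.95

w_new = w - η·∂L/∂w = -2.2 - 0.25×(-5) = -2.2 - (-1.25) = -0.95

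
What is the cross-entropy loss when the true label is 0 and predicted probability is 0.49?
L = 0.6733

L = -0·log(0.49) - 1·log(0.51) = -log(0.51) = 0.6733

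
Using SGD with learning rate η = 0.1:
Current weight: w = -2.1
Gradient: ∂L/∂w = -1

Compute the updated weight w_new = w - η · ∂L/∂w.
w_new = -2

w_new = w - η·∂L/∂w = -2.1 - 0.1×(-1) = -2.1 - (-0.1) = -2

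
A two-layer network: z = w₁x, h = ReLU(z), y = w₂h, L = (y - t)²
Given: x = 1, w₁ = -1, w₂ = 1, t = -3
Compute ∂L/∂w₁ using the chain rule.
∂L/∂w₁ = 0

Forward pass:
z = w₁x = -1×1 = -1
h = ReLU(-1) = 0
y = w₂h = 1×0 = 0

Backward pass:
∂L/∂y = 2(y - t) = 2(0 - -3) = 6
∂y/∂h = w₂ = 1
∂h/∂z = 0 (ReLU derivative)
∂z/∂w₁ = x = 1

∂L/∂w₁ = 6 × 1 × 0 × 1 = 0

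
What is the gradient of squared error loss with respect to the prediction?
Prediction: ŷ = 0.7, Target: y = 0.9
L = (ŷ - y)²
∂L/∂ŷ = -0.4

∂L/∂ŷ = 2(ŷ - y) = 2(0.7 - 0.9) = 2(-0.2) = -0.4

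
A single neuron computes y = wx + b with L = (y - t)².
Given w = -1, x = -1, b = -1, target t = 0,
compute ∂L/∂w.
∂L/∂w = 0

y = wx + b = (-1)(-1) + -1 = 0
∂L/∂y = 2(y - t) = 2(0 - 0) = 0
∂y/∂w = x = -1
∂L/∂w = ∂L/∂y · ∂y/∂w = 0 × -1 = 0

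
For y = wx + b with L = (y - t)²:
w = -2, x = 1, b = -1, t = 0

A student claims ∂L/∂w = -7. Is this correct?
Incorrect

y = (-2)(1) + -1 = -3
∂L/∂y = 2(y - t) = 2(-3 - 0) = -6
∂y/∂w = x = 1
∂L/∂w = -6 × 1 = -6

Claimed value: -7
Incorrect: The correct gradient is -6.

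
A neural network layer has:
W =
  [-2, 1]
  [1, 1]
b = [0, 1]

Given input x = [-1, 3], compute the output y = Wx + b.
y = [5, 3]

Wx = [-2×-1 + 1×3, 1×-1 + 1×3]
   = [5, 2]
y = Wx + b = [5 + 0, 2 + 1] = [5, 3]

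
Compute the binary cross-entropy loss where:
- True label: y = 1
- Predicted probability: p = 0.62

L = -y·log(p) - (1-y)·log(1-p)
L = 0.478

L = -1·log(0.62) - 0·log(0.38) = -log(0.62) = 0.478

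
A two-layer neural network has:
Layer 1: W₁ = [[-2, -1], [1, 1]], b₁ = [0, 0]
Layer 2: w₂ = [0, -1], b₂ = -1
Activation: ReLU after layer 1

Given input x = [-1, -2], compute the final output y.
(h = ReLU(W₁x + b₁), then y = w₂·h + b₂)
y = -1

Layer 1 pre-activation: z₁ = [4, -3]
After ReLU: h = [4, 0]
Layer 2 output: y = 0×4 + -1×0 + -1 = -1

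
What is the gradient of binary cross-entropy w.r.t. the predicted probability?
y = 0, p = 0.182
∂L/∂p = 1.222

∂L/∂p = -y/p + (1-y)/(1-p) = 0 + 1/0.818 = 1.222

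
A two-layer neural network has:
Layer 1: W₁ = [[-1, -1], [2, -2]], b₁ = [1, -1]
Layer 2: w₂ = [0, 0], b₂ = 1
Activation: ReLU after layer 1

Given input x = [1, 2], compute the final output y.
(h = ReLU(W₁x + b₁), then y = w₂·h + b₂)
y = 1

Layer 1 pre-activation: z₁ = [-2, -3]
After ReLU: h = [0, 0]
Layer 2 output: y = 0×0 + 0×0 + 1 = 1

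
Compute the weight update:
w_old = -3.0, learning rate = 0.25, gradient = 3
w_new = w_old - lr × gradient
w_new = -3.75

w_new = w - η·∂L/∂w = -3.0 - 0.25×(3) = -3.0 - (0.75) = -3.75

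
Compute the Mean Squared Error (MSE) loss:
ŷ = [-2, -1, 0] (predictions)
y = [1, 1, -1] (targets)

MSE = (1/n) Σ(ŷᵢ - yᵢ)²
MSE = 4.667

MSE = (1/3)((-2-1)² + (-1-1)² + (0--1)²) = (1/3)(9 + 4 + 1) = 4.667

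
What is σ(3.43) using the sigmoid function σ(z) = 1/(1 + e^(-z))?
0.9686

sigmoid(3.43) = 1/(1 + e^(-3.43)) = 1/(1 + 0.03239) = 0.9686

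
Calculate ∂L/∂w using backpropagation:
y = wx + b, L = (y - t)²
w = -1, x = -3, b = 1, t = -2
∂L/∂w = -36

y = wx + b = (-1)(-3) + 1 = 4
∂L/∂y = 2(y - t) = 2(4 - -2) = 12
∂y/∂w = x = -3
∂L/∂w = ∂L/∂y · ∂y/∂w = 12 × -3 = -36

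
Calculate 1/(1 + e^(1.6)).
0.168

sigmoid(-1.6) = 1/(1 + e^(1.6)) = 1/(1 + 4.953) = 0.168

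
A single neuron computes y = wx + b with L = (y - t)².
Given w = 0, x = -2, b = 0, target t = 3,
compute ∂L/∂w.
∂L/∂w = 12

y = wx + b = (0)(-2) + 0 = 0
∂L/∂y = 2(y - t) = 2(0 - 3) = -6
∂y/∂w = x = -2
∂L/∂w = ∂L/∂y · ∂y/∂w = -6 × -2 = 12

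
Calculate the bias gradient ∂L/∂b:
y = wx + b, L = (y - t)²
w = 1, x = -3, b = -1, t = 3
∂L/∂b = -14

y = wx + b = (1)(-3) + -1 = -4
∂L/∂y = 2(y - t) = 2(-4 - 3) = -14
∂y/∂b = 1
∂L/∂b = ∂L/∂y · ∂y/∂b = -14 × 1 = -14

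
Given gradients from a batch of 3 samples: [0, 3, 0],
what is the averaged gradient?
Average gradient = 1

Average = (1/3)(0 + 3 + 0) = 3/3 = 1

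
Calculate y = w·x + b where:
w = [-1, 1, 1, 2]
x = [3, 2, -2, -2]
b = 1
y = -6

y = (-1)(3) + (1)(2) + (1)(-2) + (2)(-2) + 1 = -6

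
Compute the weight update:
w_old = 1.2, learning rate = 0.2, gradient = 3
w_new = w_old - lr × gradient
w_new = 0.6

w_new = w - η·∂L/∂w = 1.2 - 0.2×(3) = 1.2 - (0.6) = 0.6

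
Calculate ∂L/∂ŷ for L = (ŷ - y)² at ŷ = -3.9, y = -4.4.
∂L/∂ŷ = 1.0

∂L/∂ŷ = 2(ŷ - y) = 2(-3.9 - -4.4) = 2(0.5) = 1.0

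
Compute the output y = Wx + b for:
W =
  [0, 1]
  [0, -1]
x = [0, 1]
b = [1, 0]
y = [2, -1]

Wx = [0×0 + 1×1, 0×0 + -1×1]
   = [1, -1]
y = Wx + b = [1 + 1, -1 + 0] = [2, -1]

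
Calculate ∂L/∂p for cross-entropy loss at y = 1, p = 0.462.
∂L/∂p = -2.165

∂L/∂p = -y/p + (1-y)/(1-p) = -1/0.462 + 0 = -2.165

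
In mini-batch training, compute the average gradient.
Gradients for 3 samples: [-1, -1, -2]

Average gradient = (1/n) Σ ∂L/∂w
Average gradient = -1.333

Average = (1/3)(-1 + -1 + -2) = -4/3 = -1.333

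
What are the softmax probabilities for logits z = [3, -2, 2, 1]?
p = [0.6623, 0.0045, 0.2436, 0.0896]

exp(z) = [20.09, 0.1353, 7.389, 2.718]
Sum = 30.33
p = [0.6623, 0.0045, 0.2436, 0.0896]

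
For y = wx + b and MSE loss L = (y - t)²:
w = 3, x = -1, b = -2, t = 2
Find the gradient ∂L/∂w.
∂L/∂w = 14

y = wx + b = (3)(-1) + -2 = -5
∂L/∂y = 2(y - t) = 2(-5 - 2) = -14
∂y/∂w = x = -1
∂L/∂w = ∂L/∂y · ∂y/∂w = -14 × -1 = 14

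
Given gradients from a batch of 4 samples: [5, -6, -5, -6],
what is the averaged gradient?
Average gradient = -3

Average = (1/4)(5 + -6 + -5 + -6) = -12/4 = -3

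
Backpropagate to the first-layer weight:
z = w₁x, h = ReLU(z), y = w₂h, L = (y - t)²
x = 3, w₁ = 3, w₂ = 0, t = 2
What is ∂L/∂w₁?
∂L/∂w₁ = 0

Forward pass:
z = w₁x = 3×3 = 9
h = ReLU(9) = 9
y = w₂h = 0×9 = 0

Backward pass:
∂L/∂y = 2(y - t) = 2(0 - 2) = -4
∂y/∂h = w₂ = 0
∂h/∂z = 1 (ReLU derivative)
∂z/∂w₁ = x = 3

∂L/∂w₁ = -4 × 0 × 1 × 3 = 0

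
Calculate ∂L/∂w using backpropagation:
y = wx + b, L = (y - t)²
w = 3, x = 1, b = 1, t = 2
∂L/∂w = 4

y = wx + b = (3)(1) + 1 = 4
∂L/∂y = 2(y - t) = 2(4 - 2) = 4
∂y/∂w = x = 1
∂L/∂w = ∂L/∂y · ∂y/∂w = 4 × 1 = 4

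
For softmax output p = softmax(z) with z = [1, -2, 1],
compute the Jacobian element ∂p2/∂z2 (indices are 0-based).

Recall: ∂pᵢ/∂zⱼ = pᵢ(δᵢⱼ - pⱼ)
∂p2/∂z2 = 0.2499

p = softmax(z) = [0.4879, 0.02429, 0.4879]
p2 = 0.4879

∂p2/∂z2 = p2(1 - p2) = 0.4879 × (1 - 0.4879) = 0.2499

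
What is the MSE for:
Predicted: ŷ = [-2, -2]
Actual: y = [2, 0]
MSE = 10

MSE = (1/2)((-2-2)² + (-2-0)²) = (1/2)(16 + 4) = 10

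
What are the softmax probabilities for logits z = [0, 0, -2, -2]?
p = [0.4404, 0.4404, 0.0596, 0.0596]

exp(z) = [1, 1, 0.1353, 0.1353]
Sum = 2.271
p = [0.4404, 0.4404, 0.0596, 0.0596]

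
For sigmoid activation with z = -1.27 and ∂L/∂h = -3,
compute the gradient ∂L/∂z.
∂L/∂z = -0.5136

σ(-1.27) = 0.2193
σ'(-1.27) = σ(-1.27)(1 - σ(-1.27)) = 0.2193 × 0.7807 = 0.1712
∂L/∂z = ∂L/∂h · σ'(z) = -3 × 0.1712 = -0.5136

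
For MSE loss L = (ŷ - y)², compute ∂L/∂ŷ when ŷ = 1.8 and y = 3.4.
∂L/∂ŷ = -3.2

∂L/∂ŷ = 2(ŷ - y) = 2(1.8 - 3.4) = 2(-1.6) = -3.2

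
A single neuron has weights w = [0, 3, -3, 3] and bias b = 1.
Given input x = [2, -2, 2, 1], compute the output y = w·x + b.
y = -8

y = (0)(2) + (3)(-2) + (-3)(2) + (3)(1) + 1 = -8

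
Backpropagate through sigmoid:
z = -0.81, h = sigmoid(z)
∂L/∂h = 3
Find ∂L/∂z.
∂L/∂z = 0.6393

σ(-0.81) = 0.3079
σ'(-0.81) = σ(-0.81)(1 - σ(-0.81)) = 0.3079 × 0.6921 = 0.2131
∂L/∂z = ∂L/∂h · σ'(z) = 3 × 0.2131 = 0.6393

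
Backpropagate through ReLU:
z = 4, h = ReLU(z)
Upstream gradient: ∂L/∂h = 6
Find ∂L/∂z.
∂L/∂z = 6

h = ReLU(4) = 4
Since z > 0: ∂h/∂z = 1
∂L/∂z = ∂L/∂h · ∂h/∂z = 6 × 1 = 6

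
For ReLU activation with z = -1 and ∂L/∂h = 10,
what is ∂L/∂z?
∂L/∂z = 0

h = ReLU(-1) = 0
Since z < 0: ∂h/∂z = 0
∂L/∂z = ∂L/∂h · ∂h/∂z = 10 × 0 = 0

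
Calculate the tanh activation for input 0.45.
0.4219

tanh(0.45) = (e^(0.45) - e^(-0.45))/(e^(0.45) + e^(-0.45)) = 0.4219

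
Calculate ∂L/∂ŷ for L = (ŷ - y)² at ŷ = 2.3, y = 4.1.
∂L/∂ŷ = -3.6

∂L/∂ŷ = 2(ŷ - y) = 2(2.3 - 4.1) = 2(-1.8) = -3.6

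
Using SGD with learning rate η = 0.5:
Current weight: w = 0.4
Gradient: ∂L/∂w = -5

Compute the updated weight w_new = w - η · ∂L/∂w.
w_new = 2.9

w_new = w - η·∂L/∂w = 0.4 - 0.5×(-5) = 0.4 - (-2.5) = 2.9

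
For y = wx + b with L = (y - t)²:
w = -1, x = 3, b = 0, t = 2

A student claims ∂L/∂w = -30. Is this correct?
Correct

y = (-1)(3) + 0 = -3
∂L/∂y = 2(y - t) = 2(-3 - 2) = -10
∂y/∂w = x = 3
∂L/∂w = -10 × 3 = -30

Claimed value: -30
Correct: The correct gradient is -30.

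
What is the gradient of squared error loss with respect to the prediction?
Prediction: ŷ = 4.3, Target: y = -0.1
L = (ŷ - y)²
∂L/∂ŷ = 8.8

∂L/∂ŷ = 2(ŷ - y) = 2(4.3 - -0.1) = 2(4.4) = 8.8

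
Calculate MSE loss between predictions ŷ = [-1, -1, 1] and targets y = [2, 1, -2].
MSE = 7.333

MSE = (1/3)((-1-2)² + (-1-1)² + (1--2)²) = (1/3)(9 + 4 + 9) = 7.333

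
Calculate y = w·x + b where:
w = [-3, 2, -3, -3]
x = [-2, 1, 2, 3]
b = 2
y = -5

y = (-3)(-2) + (2)(1) + (-3)(2) + (-3)(3) + 2 = -5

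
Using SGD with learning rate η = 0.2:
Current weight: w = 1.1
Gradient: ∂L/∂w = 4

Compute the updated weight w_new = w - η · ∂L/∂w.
w_new = 0.3

w_new = w - η·∂L/∂w = 1.1 - 0.2×(4) = 1.1 - (0.8) = 0.3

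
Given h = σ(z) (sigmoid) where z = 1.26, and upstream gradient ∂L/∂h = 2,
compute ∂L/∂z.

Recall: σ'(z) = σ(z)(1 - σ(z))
∂L/∂z = 0.3443

σ(1.26) = 0.779
σ'(1.26) = σ(1.26)(1 - σ(1.26)) = 0.779 × 0.221 = 0.1721
∂L/∂z = ∂L/∂h · σ'(z) = 2 × 0.1721 = 0.3443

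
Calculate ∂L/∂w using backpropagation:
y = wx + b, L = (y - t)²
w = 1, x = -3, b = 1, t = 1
∂L/∂w = 18

y = wx + b = (1)(-3) + 1 = -2
∂L/∂y = 2(y - t) = 2(-2 - 1) = -6
∂y/∂w = x = -3
∂L/∂w = ∂L/∂y · ∂y/∂w = -6 × -3 = 18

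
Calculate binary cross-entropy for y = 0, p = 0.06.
L = 0.06188

L = -0·log(0.06) - 1·log(0.94) = -log(0.94) = 0.06188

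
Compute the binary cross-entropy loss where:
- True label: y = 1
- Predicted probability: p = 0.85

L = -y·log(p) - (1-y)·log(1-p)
L = 0.1625

L = -1·log(0.85) - 0·log(0.15) = -log(0.85) = 0.1625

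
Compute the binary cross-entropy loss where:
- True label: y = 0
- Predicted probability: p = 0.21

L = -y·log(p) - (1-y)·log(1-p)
L = 0.2357

L = -0·log(0.21) - 1·log(0.79) = -log(0.79) = 0.2357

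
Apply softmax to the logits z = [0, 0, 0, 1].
p = [0.1749, 0.1749, 0.1749, 0.4754]

exp(z) = [1, 1, 1, 2.718]
Sum = 5.718
p = [0.1749, 0.1749, 0.1749, 0.4754]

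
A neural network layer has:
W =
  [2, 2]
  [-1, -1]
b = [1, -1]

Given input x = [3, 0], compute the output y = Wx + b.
y = [7, -4]

Wx = [2×3 + 2×0, -1×3 + -1×0]
   = [6, -3]
y = Wx + b = [6 + 1, -3 + -1] = [7, -4]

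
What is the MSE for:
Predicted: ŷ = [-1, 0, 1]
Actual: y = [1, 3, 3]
MSE = 5.667

MSE = (1/3)((-1-1)² + (0-3)² + (1-3)²) = (1/3)(4 + 9 + 4) = 5.667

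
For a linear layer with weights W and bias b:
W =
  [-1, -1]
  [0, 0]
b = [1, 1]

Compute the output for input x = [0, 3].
y = [-2, 1]

Wx = [-1×0 + -1×3, 0×0 + 0×3]
   = [-3, 0]
y = Wx + b = [-3 + 1, 0 + 1] = [-2, 1]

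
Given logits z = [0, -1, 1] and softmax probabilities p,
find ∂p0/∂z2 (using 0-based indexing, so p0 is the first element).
∂p0/∂z2 = -0.1628

p = softmax(z) = [0.2447, 0.09003, 0.6652]
p0 = 0.2447, p2 = 0.6652

∂p0/∂z2 = -p0 × p2 = -0.2447 × 0.6652 = -0.1628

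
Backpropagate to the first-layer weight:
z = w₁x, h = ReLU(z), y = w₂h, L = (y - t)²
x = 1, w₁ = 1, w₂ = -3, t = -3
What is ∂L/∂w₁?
∂L/∂w₁ = 0

Forward pass:
z = w₁x = 1×1 = 1
h = ReLU(1) = 1
y = w₂h = -3×1 = -3

Backward pass:
∂L/∂y = 2(y - t) = 2(-3 - -3) = 0
∂y/∂h = w₂ = -3
∂h/∂z = 1 (ReLU derivative)
∂z/∂w₁ = x = 1

∂L/∂w₁ = 0 × -3 × 1 × 1 = 0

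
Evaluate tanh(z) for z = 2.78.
0.9923

tanh(2.78) = (e^(2.78) - e^(-2.78))/(e^(2.78) + e^(-2.78)) = 0.9923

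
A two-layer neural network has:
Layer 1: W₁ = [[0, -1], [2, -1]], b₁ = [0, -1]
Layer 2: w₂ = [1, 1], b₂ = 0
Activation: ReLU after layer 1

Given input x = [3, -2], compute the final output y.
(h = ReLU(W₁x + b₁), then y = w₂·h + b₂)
y = 9

Layer 1 pre-activation: z₁ = [2, 7]
After ReLU: h = [2, 7]
Layer 2 output: y = 1×2 + 1×7 + 0 = 9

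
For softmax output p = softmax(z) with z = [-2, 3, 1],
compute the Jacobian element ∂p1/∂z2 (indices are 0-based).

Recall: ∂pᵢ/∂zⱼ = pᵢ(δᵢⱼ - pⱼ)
∂p1/∂z2 = -0.1038

p = softmax(z) = [0.0059, 0.8756, 0.1185]
p1 = 0.8756, p2 = 0.1185

∂p1/∂z2 = -p1 × p2 = -0.8756 × 0.1185 = -0.1038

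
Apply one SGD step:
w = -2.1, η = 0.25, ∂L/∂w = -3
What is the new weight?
w_new = -1.35

w_new = w - η·∂L/∂w = -2.1 - 0.25×(-3) = -2.1 - (-0.75) = -1.35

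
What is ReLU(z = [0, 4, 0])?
h = [0, 4, 0]

ReLU applied element-wise: max(0,0)=0, max(0,4)=4, max(0,0)=0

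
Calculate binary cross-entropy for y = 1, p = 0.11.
L = 2.207

L = -1·log(0.11) - 0·log(0.89) = -log(0.11) = 2.207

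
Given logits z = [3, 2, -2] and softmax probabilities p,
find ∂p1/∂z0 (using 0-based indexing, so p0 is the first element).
∂p1/∂z0 = -0.1947

p = softmax(z) = [0.7275, 0.2676, 0.004902]
p1 = 0.2676, p0 = 0.7275

∂p1/∂z0 = -p1 × p0 = -0.2676 × 0.7275 = -0.1947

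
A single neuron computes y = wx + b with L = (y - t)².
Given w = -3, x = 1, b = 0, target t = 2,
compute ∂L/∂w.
∂L/∂w = -10

y = wx + b = (-3)(1) + 0 = -3
∂L/∂y = 2(y - t) = 2(-3 - 2) = -10
∂y/∂w = x = 1
∂L/∂w = ∂L/∂y · ∂y/∂w = -10 × 1 = -10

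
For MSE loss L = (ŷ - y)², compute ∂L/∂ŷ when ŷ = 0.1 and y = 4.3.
∂L/∂ŷ = -8.4

∂L/∂ŷ = 2(ŷ - y) = 2(0.1 - 4.3) = 2(-4.2) = -8.4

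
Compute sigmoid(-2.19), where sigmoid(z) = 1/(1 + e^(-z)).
0.1007

sigmoid(-2.19) = 1/(1 + e^(2.19)) = 1/(1 + 8.935) = 0.1007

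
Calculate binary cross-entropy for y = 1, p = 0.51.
L = 0.6733

L = -1·log(0.51) - 0·log(0.49) = -log(0.51) = 0.6733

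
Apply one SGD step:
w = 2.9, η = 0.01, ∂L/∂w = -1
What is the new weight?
w_new = 2.91

w_new = w - η·∂L/∂w = 2.9 - 0.01×(-1) = 2.9 - (-0.01) = 2.91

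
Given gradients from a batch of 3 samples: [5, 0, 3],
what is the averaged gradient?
Average gradient = 2.667

Average = (1/3)(5 + 0 + 3) = 8/3 = 2.667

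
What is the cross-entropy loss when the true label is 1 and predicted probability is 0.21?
L = 1.561

L = -1·log(0.21) - 0·log(0.79) = -log(0.21) = 1.561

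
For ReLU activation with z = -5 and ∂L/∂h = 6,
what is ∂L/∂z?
∂L/∂z = 0

h = ReLU(-5) = 0
Since z < 0: ∂h/∂z = 0
∂L/∂z = ∂L/∂h · ∂h/∂z = 6 × 0 = 0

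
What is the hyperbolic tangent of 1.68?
0.9329

tanh(1.68) = (e^(1.68) - e^(-1.68))/(e^(1.68) + e^(-1.68)) = 0.9329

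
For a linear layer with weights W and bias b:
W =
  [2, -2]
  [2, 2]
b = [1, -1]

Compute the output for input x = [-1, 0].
y = [-1, -3]

Wx = [2×-1 + -2×0, 2×-1 + 2×0]
   = [-2, -2]
y = Wx + b = [-2 + 1, -2 + -1] = [-1, -3]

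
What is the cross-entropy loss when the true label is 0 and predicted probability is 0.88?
L = 2.12

L = -0·log(0.88) - 1·log(0.12) = -log(0.12) = 2.12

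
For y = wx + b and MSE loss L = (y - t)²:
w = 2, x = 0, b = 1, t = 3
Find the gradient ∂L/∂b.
∂L/∂b = -4

y = wx + b = (2)(0) + 1 = 1
∂L/∂y = 2(y - t) = 2(1 - 3) = -4
∂y/∂b = 1
∂L/∂b = ∂L/∂y · ∂y/∂b = -4 × 1 = -4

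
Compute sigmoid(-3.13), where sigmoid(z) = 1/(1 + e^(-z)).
0.04189

sigmoid(-3.13) = 1/(1 + e^(3.13)) = 1/(1 + 22.87) = 0.04189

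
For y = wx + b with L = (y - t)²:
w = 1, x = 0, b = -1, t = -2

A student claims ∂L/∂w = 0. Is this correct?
Correct

y = (1)(0) + -1 = -1
∂L/∂y = 2(y - t) = 2(-1 - -2) = 2
∂y/∂w = x = 0
∂L/∂w = 2 × 0 = 0

Claimed value: 0
Correct: The correct gradient is 0.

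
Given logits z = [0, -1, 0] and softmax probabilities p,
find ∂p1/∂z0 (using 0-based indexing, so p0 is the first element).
∂p1/∂z0 = -0.06561

p = softmax(z) = [0.4223, 0.1554, 0.4223]
p1 = 0.1554, p0 = 0.4223

∂p1/∂z0 = -p1 × p0 = -0.1554 × 0.4223 = -0.06561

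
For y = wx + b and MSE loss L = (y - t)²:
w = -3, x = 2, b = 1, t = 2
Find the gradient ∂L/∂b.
∂L/∂b = -14

y = wx + b = (-3)(2) + 1 = -5
∂L/∂y = 2(y - t) = 2(-5 - 2) = -14
∂y/∂b = 1
∂L/∂b = ∂L/∂y · ∂y/∂b = -14 × 1 = -14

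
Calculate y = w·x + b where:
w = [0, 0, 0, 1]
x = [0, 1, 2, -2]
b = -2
y = -4

y = (0)(0) + (0)(1) + (0)(2) + (1)(-2) + -2 = -4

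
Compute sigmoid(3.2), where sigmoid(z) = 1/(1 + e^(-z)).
0.9608

sigmoid(3.2) = 1/(1 + e^(-3.2)) = 1/(1 + 0.04076) = 0.9608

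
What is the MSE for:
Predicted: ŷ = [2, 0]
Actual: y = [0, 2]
MSE = 4

MSE = (1/2)((2-0)² + (0-2)²) = (1/2)(4 + 4) = 4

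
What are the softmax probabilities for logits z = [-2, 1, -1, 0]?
p = [0.0321, 0.6439, 0.0871, 0.2369]

exp(z) = [0.1353, 2.718, 0.3679, 1]
Sum = 4.221
p = [0.0321, 0.6439, 0.0871, 0.2369]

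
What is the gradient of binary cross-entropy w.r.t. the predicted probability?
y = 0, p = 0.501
∂L/∂p = 2.004

∂L/∂p = -y/p + (1-y)/(1-p) = 0 + 1/0.499 = 2.004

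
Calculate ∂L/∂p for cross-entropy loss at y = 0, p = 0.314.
∂L/∂p = 1.458

∂L/∂p = -y/p + (1-y)/(1-p) = 0 + 1/0.686 = 1.458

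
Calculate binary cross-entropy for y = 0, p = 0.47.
L = 0.6349

L = -0·log(0.47) - 1·log(0.53) = -log(0.53) = 0.6349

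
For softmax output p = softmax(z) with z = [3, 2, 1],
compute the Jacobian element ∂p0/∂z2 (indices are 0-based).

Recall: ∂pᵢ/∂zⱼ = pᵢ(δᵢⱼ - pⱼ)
∂p0/∂z2 = -0.05989

p = softmax(z) = [0.6652, 0.2447, 0.09003]
p0 = 0.6652, p2 = 0.09003

∂p0/∂z2 = -p0 × p2 = -0.6652 × 0.09003 = -0.05989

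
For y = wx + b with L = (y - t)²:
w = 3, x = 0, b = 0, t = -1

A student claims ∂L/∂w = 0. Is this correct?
Correct

y = (3)(0) + 0 = 0
∂L/∂y = 2(y - t) = 2(0 - -1) = 2
∂y/∂w = x = 0
∂L/∂w = 2 × 0 = 0

Claimed value: 0
Correct: The correct gradient is 0.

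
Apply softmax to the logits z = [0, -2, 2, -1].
p = [0.1125, 0.0152, 0.831, 0.0414]

exp(z) = [1, 0.1353, 7.389, 0.3679]
Sum = 8.892
p = [0.1125, 0.0152, 0.831, 0.0414]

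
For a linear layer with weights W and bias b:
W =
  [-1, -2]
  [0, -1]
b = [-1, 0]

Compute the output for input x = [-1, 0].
y = [0, 0]

Wx = [-1×-1 + -2×0, 0×-1 + -1×0]
   = [1, 0]
y = Wx + b = [1 + -1, 0 + 0] = [0, 0]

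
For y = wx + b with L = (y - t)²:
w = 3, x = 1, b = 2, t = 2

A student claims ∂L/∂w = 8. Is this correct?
Incorrect

y = (3)(1) + 2 = 5
∂L/∂y = 2(y - t) = 2(5 - 2) = 6
∂y/∂w = x = 1
∂L/∂w = 6 × 1 = 6

Claimed value: 8
Incorrect: The correct gradient is 6.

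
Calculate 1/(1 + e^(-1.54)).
0.8235

sigmoid(1.54) = 1/(1 + e^(-1.54)) = 1/(1 + 0.2144) = 0.8235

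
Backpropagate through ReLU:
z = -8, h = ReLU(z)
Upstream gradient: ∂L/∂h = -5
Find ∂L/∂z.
∂L/∂z = 0

h = ReLU(-8) = 0
Since z < 0: ∂h/∂z = 0
∂L/∂z = ∂L/∂h · ∂h/∂z = -5 × 0 = 0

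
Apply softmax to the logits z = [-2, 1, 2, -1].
p = [0.0128, 0.2562, 0.6964, 0.0347]

exp(z) = [0.1353, 2.718, 7.389, 0.3679]
Sum = 10.61
p = [0.0128, 0.2562, 0.6964, 0.0347]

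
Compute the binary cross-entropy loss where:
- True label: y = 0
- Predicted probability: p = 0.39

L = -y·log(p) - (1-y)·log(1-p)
L = 0.4943

L = -0·log(0.39) - 1·log(0.61) = -log(0.61) = 0.4943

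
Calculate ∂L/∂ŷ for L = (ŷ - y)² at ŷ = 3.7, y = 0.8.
∂L/∂ŷ = 5.8

∂L/∂ŷ = 2(ŷ - y) = 2(3.7 - 0.8) = 2(2.9) = 5.8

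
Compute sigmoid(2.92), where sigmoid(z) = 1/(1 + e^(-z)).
0.9488

sigmoid(2.92) = 1/(1 + e^(-2.92)) = 1/(1 + 0.05393) = 0.9488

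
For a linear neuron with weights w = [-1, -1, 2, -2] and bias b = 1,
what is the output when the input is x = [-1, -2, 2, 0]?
y = 8

y = (-1)(-1) + (-1)(-2) + (2)(2) + (-2)(0) + 1 = 8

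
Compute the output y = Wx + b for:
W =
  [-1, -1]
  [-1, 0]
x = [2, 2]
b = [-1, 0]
y = [-5, -2]

Wx = [-1×2 + -1×2, -1×2 + 0×2]
   = [-4, -2]
y = Wx + b = [-4 + -1, -2 + 0] = [-5, -2]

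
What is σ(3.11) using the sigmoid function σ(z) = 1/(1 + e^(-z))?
0.9573

sigmoid(3.11) = 1/(1 + e^(-3.11)) = 1/(1 + 0.0446) = 0.9573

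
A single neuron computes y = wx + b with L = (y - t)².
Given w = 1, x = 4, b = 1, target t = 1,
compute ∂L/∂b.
∂L/∂b = 8

y = wx + b = (1)(4) + 1 = 5
∂L/∂y = 2(y - t) = 2(5 - 1) = 8
∂y/∂b = 1
∂L/∂b = ∂L/∂y · ∂y/∂b = 8 × 1 = 8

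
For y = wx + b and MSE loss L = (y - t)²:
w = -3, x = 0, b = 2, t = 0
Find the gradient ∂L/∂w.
∂L/∂w = 0

y = wx + b = (-3)(0) + 2 = 2
∂L/∂y = 2(y - t) = 2(2 - 0) = 4
∂y/∂w = x = 0
∂L/∂w = ∂L/∂y · ∂y/∂w = 4 × 0 = 0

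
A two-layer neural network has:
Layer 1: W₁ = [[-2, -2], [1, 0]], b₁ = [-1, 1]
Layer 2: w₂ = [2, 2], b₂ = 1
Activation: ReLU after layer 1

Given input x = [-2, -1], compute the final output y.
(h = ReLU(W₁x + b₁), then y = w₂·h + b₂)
y = 11

Layer 1 pre-activation: z₁ = [5, -1]
After ReLU: h = [5, 0]
Layer 2 output: y = 2×5 + 2×0 + 1 = 11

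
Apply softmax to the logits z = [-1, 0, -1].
p = [0.2119, 0.5761, 0.2119]

exp(z) = [0.3679, 1, 0.3679]
Sum = 1.736
p = [0.2119, 0.5761, 0.2119]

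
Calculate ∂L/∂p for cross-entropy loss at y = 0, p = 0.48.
∂L/∂p = 1.923

∂L/∂p = -y/p + (1-y)/(1-p) = 0 + 1/0.52 = 1.923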